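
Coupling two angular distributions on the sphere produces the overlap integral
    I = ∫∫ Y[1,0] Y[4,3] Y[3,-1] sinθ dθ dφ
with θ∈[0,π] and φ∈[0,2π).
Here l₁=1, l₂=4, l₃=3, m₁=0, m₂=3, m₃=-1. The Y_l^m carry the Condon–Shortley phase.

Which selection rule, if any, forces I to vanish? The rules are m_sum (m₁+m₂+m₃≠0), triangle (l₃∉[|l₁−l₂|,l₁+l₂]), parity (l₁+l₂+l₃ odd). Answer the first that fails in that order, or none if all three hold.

Σmᵢ = 2  ✗
l₃∈[|l₁−l₂|,l₁+l₂]=[3,5], have l₃=3
Σlᵢ = 8 ⇒ even

m_sum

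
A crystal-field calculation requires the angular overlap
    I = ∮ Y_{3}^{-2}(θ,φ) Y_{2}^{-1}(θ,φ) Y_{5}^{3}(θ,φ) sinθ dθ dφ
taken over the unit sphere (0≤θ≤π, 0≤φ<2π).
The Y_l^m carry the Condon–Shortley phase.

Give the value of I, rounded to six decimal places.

Checks pass: Σm=0; 10 even; l₃=5∈[1,5].
(2·3+1)(2·2+1)(2·5+1) = 385
Δ: 0! 6! 4! / 11! → 1/2310
sum: t=0:+1/144 = 1/144
3j²(3 2 5; 0 0 0) = Δ·Π!·Σ² = 10/231  (sign -1)
sum: t=0:+1/720 = 1/720
3j²(3 2 5; -2 -1 3) = Δ·Π!·Σ² = 8/165  (sign +1)
combine: 4πI² = 385·10/231·8/165 = 80/99
take √, sign -1: I = -0.25358436

-0.253584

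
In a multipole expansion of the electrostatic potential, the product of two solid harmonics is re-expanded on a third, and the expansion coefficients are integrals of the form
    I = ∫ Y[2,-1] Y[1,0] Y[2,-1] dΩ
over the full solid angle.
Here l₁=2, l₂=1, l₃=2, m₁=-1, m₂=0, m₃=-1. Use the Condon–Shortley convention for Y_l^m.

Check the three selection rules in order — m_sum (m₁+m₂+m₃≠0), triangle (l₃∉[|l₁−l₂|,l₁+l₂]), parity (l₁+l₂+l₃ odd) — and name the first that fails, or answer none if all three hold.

Σmᵢ = -2  ✗
l₃∈[|l₁−l₂|,l₁+l₂]=[1,3], have l₃=2
Σlᵢ = 5 ⇒ odd

m_sum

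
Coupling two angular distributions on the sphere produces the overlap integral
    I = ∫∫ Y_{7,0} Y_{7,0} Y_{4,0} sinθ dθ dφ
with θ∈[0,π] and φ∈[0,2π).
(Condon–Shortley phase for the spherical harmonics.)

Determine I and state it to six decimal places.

0.124664

Rules hold: Σm=0, L=18 even, 0≤4≤14.
N = 15·15·9 = 2025
Δ = 10!·4!·4!/19! = 1/58198140
Racah Σ t=3..7: t=3:−1/17418240 t=4:+1/622080 t=5:−1/230400 t=6:+1/622080 t=7:−1/17418240 = -1/806400
⇒ 3j(7 7 4; 0 0 0)² = 2268/230945, sgn -1
(m-triple is (0,0,0) — same symbol as above.)
4πI² = N·(3j₀)²·(3jₘ)² = 416649744/2133423721
I = +1·√(0.195296/4π) = 0.12466429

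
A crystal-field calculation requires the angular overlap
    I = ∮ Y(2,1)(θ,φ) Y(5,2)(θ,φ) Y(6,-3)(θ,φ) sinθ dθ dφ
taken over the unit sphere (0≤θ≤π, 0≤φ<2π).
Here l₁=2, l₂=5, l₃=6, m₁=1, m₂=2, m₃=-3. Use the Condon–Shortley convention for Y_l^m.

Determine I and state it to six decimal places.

0.000000

Σlᵢ=13 odd — θ-integrand is odd under cosθ→−cosθ; I=0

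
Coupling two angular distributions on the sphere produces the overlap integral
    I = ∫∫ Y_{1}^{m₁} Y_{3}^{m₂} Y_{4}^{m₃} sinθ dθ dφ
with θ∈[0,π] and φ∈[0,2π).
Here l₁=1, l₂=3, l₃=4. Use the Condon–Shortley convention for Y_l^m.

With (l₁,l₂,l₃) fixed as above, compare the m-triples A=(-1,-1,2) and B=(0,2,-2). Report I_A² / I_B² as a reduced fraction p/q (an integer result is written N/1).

5/4

Shared (l₁,l₂,l₃)=(1,3,4): N and (l;000)² cancel in I_A²/I_B².
A: Δ = 0!·2!·6!/9! = 1/252; Racah Σ t=0..0: t=0:+1/96 = 1/96; ⇒ 3j(1 3 4; -1 -1 2)² = 5/84, sgn +1
B: Δ = 0!·2!·6!/9! = 1/252; Racah Σ t=0..0: t=0:+1/120 = 1/120; ⇒ 3j(1 3 4; 0 2 -2)² = 1/21, sgn +1
I_A²/I_B² = (5/84)/(1/21) = 5/4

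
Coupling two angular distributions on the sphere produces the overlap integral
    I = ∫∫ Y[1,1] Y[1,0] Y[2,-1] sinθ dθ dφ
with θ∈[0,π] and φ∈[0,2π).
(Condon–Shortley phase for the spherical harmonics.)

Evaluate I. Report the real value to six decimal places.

-0.218510

Checks pass: Σm=0; 4 even; l₃=2∈[0,2].
(2·1+1)(2·1+1)(2·2+1) = 45
Δ: 0! 2! 2! / 5! → 1/30
sum: t=0:+1/1 = 1/1
3j²(1 1 2; 0 0 0) = Δ·Π!·Σ² = 2/15  (sign +1)
sum: t=0:+1/2 = 1/2
3j²(1 1 2; 1 0 -1) = Δ·Π!·Σ² = 1/10  (sign -1)
combine: 4πI² = 45·2/15·1/10 = 3/5
take √, sign -1: I = -0.21850969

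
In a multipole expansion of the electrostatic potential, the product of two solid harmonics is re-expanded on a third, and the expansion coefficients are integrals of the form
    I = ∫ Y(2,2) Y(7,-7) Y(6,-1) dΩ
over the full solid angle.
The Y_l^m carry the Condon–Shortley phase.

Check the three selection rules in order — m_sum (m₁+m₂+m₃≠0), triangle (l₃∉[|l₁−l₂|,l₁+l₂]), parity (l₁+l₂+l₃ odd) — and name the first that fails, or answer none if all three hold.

azimuthal sum: 2 − 7 − 1 = -6  ✗
5 ≤ 6 ≤ 9 (triangle on l)
L = 2 + 7 + 6 = 15 (odd)

m_sum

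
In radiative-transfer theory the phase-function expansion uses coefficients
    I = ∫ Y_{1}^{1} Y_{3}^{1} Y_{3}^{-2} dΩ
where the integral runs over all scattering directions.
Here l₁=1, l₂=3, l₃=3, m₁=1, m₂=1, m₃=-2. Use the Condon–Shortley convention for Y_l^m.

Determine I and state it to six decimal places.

L=7 odd ⇒ parity kills the (l;000) factor ⇒ I = 0

0.000000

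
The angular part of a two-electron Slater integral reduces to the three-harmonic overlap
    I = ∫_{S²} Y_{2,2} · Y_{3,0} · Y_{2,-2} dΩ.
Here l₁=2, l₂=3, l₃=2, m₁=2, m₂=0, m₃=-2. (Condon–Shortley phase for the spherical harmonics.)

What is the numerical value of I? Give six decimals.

l₁+l₂+l₃=7 is odd: 3j(l;000)=0 ⇒ I=0

0.000000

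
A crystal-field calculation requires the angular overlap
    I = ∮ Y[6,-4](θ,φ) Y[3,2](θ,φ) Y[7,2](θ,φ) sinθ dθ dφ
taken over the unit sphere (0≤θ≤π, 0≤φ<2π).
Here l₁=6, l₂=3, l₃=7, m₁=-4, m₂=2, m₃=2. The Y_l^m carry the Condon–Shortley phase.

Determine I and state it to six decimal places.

-0.153384

Rules hold: Σm=0, L=16 even, 3≤7≤9.
N = 13·7·15 = 1365
Δ = 2!·10!·4!/17! = 1/2042040
Racah Σ t=0..2: t=0:+1/207360 t=1:−1/57600 t=2:+1/207360 = -1/129600
⇒ 3j(6 3 7; 0 0 0)² = 168/12155, sgn +1
Racah Σ t=1..2: t=1:−1/8709120 t=2:+1/967680 = 1/1088640
⇒ 3j(6 3 7; -4 2 2)² = 800/51051, sgn -1
4πI² = N·(3j₀)²·(3jₘ)² = 134400/454597
I = -1·√(0.295646/4π) = -0.15338448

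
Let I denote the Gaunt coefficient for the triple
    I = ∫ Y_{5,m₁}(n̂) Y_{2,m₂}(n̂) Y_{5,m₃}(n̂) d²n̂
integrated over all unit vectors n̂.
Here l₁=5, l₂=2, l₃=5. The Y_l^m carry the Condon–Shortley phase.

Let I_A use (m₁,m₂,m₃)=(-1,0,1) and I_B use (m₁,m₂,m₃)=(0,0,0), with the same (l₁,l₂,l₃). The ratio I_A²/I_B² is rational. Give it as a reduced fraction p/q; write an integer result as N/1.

81/100

Same 5,2,5: normalisation and zero-m 3j drop out of the ratio.
A: Δ: 2! 8! 2! / 13! → 1/38610; sum: t=0:+1/5760 t=1:−1/720 t=2:+1/2304 = -1/1280; 3j²(5 2 5; -1 0 1) = Δ·Π!·Σ² = 27/1430  (sign -1)
B: Δ: 2! 8! 2! / 13! → 1/38610; sum: t=0:+1/2880 t=1:−1/576 t=2:+1/2880 = -1/960; 3j²(5 2 5; 0 0 0) = Δ·Π!·Σ² = 10/429  (sign +1)
I_A²/I_B² = (27/1430)/(10/429) = 81/100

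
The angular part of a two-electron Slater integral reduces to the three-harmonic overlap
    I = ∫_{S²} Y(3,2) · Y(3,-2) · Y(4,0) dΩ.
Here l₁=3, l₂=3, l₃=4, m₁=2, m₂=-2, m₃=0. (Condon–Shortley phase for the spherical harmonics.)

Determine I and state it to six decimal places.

Rules hold: Σm=0, L=10 even, 0≤4≤6.
N = 7·7·9 = 441
Δ = 2!·4!·4!/11! = 1/34650
Racah Σ t=0..2: t=0:+1/72 t=1:−1/16 t=2:+1/72 = -5/144
⇒ 3j(3 3 4; 0 0 0)² = 2/77, sgn -1
Racah Σ t=0..1: t=0:+1/72 t=1:−1/576 = 7/576
⇒ 3j(3 3 4; 2 -2 0)² = 7/198, sgn +1
4πI² = N·(3j₀)²·(3jₘ)² = 49/121
I = -1·√(0.404959/4π) = -0.17951487

-0.179515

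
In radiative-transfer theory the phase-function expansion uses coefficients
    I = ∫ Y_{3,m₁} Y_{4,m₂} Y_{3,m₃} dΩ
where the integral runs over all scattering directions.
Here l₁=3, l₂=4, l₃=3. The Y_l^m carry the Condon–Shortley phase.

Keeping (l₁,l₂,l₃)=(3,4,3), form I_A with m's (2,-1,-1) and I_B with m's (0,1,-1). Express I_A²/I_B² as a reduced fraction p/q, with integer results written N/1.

Same 3,4,3: normalisation and zero-m 3j drop out of the ratio.
A: Δ: 4! 2! 4! / 11! → 1/34650; sum: t=0:+1/144 t=1:−1/48 = -1/72; 3j²(3 4 3; 2 -1 -1) = Δ·Π!·Σ² = 16/693  (sign -1)
B: Δ: 4! 2! 4! / 11! → 1/34650; sum: t=1:−1/288 t=2:+1/24 t=3:−1/48 = 5/288; 3j²(3 4 3; 0 1 -1) = Δ·Π!·Σ² = 5/462  (sign +1)
I_A²/I_B² = (16/693)/(5/462) = 32/15

32/15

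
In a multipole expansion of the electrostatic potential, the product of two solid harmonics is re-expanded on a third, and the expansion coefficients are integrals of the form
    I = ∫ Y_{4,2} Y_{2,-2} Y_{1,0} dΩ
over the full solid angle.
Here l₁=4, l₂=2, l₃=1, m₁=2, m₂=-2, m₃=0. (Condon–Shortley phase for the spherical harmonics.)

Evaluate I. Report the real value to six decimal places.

0.000000

|4−2|≤1≤4+2 violated ⇒ I = 0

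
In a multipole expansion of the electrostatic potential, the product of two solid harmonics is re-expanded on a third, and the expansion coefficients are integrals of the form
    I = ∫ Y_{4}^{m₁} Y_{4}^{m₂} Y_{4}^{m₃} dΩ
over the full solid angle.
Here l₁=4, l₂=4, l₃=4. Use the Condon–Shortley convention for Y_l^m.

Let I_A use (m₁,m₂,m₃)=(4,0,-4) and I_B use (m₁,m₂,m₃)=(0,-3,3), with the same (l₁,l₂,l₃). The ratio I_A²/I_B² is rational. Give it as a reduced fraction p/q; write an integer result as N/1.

4/9

l's match ⇒ only the (l;m) 3-j factors differ between A and B.
A: triangle coeff Δ(4,4,4) = 1/450450; Σ_t [0,0]: t=0:+1/13824 = 1/13824; (3j)²=14/1287 [(4 4 4; 4 0 -4)], sign=+1
B: triangle coeff Δ(4,4,4) = 1/450450; Σ_t [0,1]: t=0:+1/3456 t=1:−1/864 = -1/1152; (3j)²=7/286 [(4 4 4; 0 -3 3)], sign=+1
I_A²/I_B² = (14/1287)/(7/286) = 4/9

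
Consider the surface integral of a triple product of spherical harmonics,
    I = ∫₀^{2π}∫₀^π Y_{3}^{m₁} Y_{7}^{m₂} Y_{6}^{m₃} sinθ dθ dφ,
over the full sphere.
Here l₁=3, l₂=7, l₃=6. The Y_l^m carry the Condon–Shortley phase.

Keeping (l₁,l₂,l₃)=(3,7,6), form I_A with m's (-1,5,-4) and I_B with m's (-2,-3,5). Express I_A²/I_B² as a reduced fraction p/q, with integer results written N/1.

841/1805

Shared (l₁,l₂,l₃)=(3,7,6): N and (l;000)² cancel in I_A²/I_B².
A: Δ = 4!·2!·10!/17! = 1/2042040; Racah Σ t=2..4: t=2:+1/29030400 t=3:−1/2177280 t=4:+1/3870720 = -29/174182400; ⇒ 3j(3 7 6; -1 5 -4)² = 841/185640, sgn -1
B: Δ = 4!·2!·10!/17! = 1/2042040; Racah Σ t=3..4: t=3:−1/4354560 t=4:+1/87091200 = -19/87091200; ⇒ 3j(3 7 6; -2 -3 5)² = 361/37128, sgn +1
I_A²/I_B² = (841/185640)/(361/37128) = 841/1805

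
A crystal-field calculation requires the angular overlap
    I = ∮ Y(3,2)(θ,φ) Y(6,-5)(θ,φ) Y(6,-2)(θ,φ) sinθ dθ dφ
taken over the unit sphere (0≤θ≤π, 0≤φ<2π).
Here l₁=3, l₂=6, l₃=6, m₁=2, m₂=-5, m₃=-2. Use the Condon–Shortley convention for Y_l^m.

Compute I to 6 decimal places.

m-sum = 2 − 5 − 2 = -5 ≠ 0 ⇒ I = 0

0.000000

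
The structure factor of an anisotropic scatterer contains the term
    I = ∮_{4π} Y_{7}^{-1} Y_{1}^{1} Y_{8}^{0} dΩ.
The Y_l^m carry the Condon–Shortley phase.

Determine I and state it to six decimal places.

0.161907

Checks pass: Σm=0; 16 even; l₃=8∈[6,8].
(2·7+1)(2·1+1)(2·8+1) = 765
Δ: 0! 14! 2! / 17! → 1/2040
sum: t=0:+1/25401600 = 1/25401600
3j²(7 1 8; 0 0 0) = Δ·Π!·Σ² = 8/255  (sign +1)
sum: t=0:+1/58060800 = 1/58060800
3j²(7 1 8; -1 1 0) = Δ·Π!·Σ² = 7/510  (sign +1)
combine: 4πI² = 765·8/255·7/510 = 28/85
take √, sign +1: I = 0.16190663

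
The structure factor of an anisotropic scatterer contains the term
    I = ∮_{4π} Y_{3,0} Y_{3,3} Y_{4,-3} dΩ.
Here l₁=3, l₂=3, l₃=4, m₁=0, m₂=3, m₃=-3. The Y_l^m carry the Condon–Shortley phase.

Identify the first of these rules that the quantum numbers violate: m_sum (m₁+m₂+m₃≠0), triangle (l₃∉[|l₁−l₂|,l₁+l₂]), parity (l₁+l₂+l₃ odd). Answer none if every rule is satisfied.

none

Σmᵢ = 0  ✓
l₃∈[|l₁−l₂|,l₁+l₂]=[0,6], have l₃=4  ✓
Σlᵢ = 10 ⇒ even  ✓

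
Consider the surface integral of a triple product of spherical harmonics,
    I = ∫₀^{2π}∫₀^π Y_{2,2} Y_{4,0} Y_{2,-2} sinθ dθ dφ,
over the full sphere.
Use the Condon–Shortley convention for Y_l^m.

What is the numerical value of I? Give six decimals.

0.040299

Rules hold: Σm=0, L=8 even, 2≤2≤6.
N = 5·9·5 = 225
Δ = 4!·0!·4!/9! = 1/630
Racah Σ t=2..2: t=2:+1/16 = 1/16
⇒ 3j(2 4 2; 0 0 0)² = 2/35, sgn +1
Racah Σ t=0..0: t=0:+1/576 = 1/576
⇒ 3j(2 4 2; 2 0 -2)² = 1/630, sgn +1
4πI² = N·(3j₀)²·(3jₘ)² = 1/49
I = +1·√(0.0204082/4π) = 0.04029926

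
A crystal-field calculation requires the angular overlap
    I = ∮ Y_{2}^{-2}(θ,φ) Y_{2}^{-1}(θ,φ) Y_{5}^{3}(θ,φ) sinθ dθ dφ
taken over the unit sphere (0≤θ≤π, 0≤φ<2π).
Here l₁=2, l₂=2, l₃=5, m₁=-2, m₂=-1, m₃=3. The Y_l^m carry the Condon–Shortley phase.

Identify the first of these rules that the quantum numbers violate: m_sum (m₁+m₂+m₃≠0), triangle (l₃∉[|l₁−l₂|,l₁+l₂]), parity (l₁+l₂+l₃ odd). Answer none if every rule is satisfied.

m₁+m₂+m₃ = -2 − 1 + 3 = 0  ✓
triangle: |2−2|=0 ≤ l₃=5 ≤ 2+2=4  ✗
parity: l₁+l₂+l₃ = 9 is odd

triangle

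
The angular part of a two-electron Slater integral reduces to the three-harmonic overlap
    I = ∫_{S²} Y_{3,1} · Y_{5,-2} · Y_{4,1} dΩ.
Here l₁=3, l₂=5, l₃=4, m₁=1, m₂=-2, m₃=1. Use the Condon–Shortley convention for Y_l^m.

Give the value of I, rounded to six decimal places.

m-sum 0 ✓  L=12 even ✓  2≤4≤8 ✓
Π(2lᵢ+1) = 7×11×9 = 693
triangle coeff Δ(3,5,4) = 1/180180
Σ_t [1,3]: t=1:−1/576 t=2:+1/144 t=3:−1/576 = 1/288
(3j)²=20/1001 [(3 5 4; 0 0 0)], sign=+1
Σ_t [0,2]: t=0:+1/1728 t=1:−1/288 t=2:+1/960 = -1/540
(3j)²=128/6435 [(3 5 4; 1 -2 1)], sign=+1
⇒ 4πI² = 512/1859
I = (+1)√(512/1859/(4π)) = 0.14804384

0.148044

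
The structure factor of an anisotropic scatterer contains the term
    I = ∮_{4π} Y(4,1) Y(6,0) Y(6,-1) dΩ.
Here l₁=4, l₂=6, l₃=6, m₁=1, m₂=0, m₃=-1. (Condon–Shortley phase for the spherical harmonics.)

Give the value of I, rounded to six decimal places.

Rules hold: Σm=0, L=16 even, 2≤6≤10.
N = 9·13·13 = 1521
Δ = 4!·4!·8!/17! = 1/15315300
Racah Σ t=0..4: t=0:+1/829440 t=1:−1/25920 t=2:+1/9216 t=3:−1/25920 t=4:+1/829440 = 7/207360
⇒ 3j(4 6 6; 0 0 0)² = 28/2431, sgn +1
Racah Σ t=0..3: t=0:+1/207360 t=1:−1/17280 t=2:+1/13824 t=3:−1/103680 = 1/103680
⇒ 3j(4 6 6; 1 0 -1)² = 10/7293, sgn -1
4πI² = N·(3j₀)²·(3jₘ)² = 840/34969
I = -1·√(0.0240213/4π) = -0.04372130

-0.043721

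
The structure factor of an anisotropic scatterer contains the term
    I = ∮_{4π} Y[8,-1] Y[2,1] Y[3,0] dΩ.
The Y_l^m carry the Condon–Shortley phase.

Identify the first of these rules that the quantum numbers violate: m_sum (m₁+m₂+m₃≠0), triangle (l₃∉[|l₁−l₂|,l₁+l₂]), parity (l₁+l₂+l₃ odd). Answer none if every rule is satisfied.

triangle

m₁+m₂+m₃ = -1 + 1 + 0 = 0  ✓
triangle: |8−2|=6 ≤ l₃=3 ≤ 8+2=10  ✗
parity: l₁+l₂+l₃ = 13 is odd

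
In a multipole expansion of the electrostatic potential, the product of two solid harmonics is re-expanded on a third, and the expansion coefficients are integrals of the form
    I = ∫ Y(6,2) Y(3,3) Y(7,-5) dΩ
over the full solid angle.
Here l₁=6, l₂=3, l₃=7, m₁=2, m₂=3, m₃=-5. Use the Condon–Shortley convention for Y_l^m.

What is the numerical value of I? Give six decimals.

Rules hold: Σm=0, L=16 even, 3≤7≤9.
N = 13·7·15 = 1365
Δ = 2!·10!·4!/17! = 1/2042040
Racah Σ t=0..2: t=0:+1/207360 t=1:−1/57600 t=2:+1/207360 = -1/129600
⇒ 3j(6 3 7; 0 0 0)² = 168/12155, sgn +1
Racah Σ t=2..2: t=2:+1/3870720 = 1/3870720
⇒ 3j(6 3 7; 2 3 -5)² = 135/6188, sgn +1
4πI² = N·(3j₀)²·(3jₘ)² = 17010/41327
I = +1·√(0.411595/4π) = 0.18097988

0.180980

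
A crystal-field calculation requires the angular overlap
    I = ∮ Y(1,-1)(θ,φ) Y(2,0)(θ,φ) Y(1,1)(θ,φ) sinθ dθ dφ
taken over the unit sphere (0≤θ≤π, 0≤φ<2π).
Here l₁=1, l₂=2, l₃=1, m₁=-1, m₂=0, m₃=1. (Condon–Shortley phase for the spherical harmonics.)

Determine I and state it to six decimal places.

0.126157

Checks pass: Σm=0; 4 even; l₃=1∈[1,3].
(2·1+1)(2·2+1)(2·1+1) = 45
Δ: 2! 0! 2! / 5! → 1/30
sum: t=1:−1/1 = -1/1
3j²(1 2 1; 0 0 0) = Δ·Π!·Σ² = 2/15  (sign +1)
sum: t=2:+1/4 = 1/4
3j²(1 2 1; -1 0 1) = Δ·Π!·Σ² = 1/30  (sign +1)
combine: 4πI² = 45·2/15·1/30 = 1/5
take √, sign +1: I = 0.12615663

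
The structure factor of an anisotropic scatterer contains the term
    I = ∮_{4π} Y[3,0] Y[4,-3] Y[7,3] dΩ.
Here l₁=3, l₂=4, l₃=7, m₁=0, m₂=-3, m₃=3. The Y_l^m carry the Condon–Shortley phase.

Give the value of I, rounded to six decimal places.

Checks pass: Σm=0; 14 even; l₃=7∈[1,7].
(2·3+1)(2·4+1)(2·7+1) = 945
Δ: 0! 6! 8! / 15! → 1/45045
sum: t=0:+1/20736 = 1/20736
3j²(3 4 7; 0 0 0) = Δ·Π!·Σ² = 35/1287  (sign -1)
sum: t=0:+1/181440 = 1/181440
3j²(3 4 7; 0 -3 3) = Δ·Π!·Σ² = 32/3003  (sign +1)
combine: 4πI² = 945·35/1287·32/3003 = 5600/20449
take √, sign -1: I = -0.14762267

-0.147623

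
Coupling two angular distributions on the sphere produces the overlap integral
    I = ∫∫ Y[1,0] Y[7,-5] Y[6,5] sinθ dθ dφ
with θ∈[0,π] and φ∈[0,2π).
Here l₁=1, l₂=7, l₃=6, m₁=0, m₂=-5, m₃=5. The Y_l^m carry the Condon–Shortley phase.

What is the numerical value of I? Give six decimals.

Rules hold: Σm=0, L=14 even, 6≤6≤8.
N = 3·15·13 = 585
Δ = 2!·0!·12!/15! = 1/1365
Racah Σ t=1..1: t=1:−1/518400 = -1/518400
⇒ 3j(1 7 6; 0 0 0)² = 7/195, sgn -1
Racah Σ t=1..1: t=1:−1/39916800 = -1/39916800
⇒ 3j(1 7 6; 0 -5 5)² = 8/455, sgn +1
4πI² = N·(3j₀)²·(3jₘ)² = 24/65
I = -1·√(0.369231/4π) = -0.17141310

-0.171413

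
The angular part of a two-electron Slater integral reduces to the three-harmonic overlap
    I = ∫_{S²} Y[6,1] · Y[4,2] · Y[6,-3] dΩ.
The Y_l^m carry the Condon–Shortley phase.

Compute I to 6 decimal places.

Checks pass: Σm=0; 16 even; l₃=6∈[2,10].
(2·6+1)(2·4+1)(2·6+1) = 1521
Δ: 4! 8! 4! / 17! → 1/15315300
sum: t=0:+1/829440 t=1:−1/25920 t=2:+1/9216 t=3:−1/25920 t=4:+1/829440 = 7/207360
3j²(6 4 6; 0 0 0) = Δ·Π!·Σ² = 28/2431  (sign +1)
sum: t=2:+1/69120 t=3:−1/51840 t=4:+1/483840 = -1/362880
3j²(6 4 6; 1 2 -3) = Δ·Π!·Σ² = 16/17017  (sign +1)
combine: 4πI² = 1521·28/2431·16/17017 = 576/34969
take √, sign +1: I = 0.03620468

0.036205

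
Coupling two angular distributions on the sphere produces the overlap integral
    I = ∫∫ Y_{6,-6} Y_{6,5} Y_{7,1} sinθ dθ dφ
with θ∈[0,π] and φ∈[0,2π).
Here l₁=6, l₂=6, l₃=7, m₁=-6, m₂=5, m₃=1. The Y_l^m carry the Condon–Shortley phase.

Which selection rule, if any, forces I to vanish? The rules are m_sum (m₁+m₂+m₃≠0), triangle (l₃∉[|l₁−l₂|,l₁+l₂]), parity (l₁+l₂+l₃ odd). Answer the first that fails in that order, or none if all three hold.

Σmᵢ = 0  ✓
l₃∈[|l₁−l₂|,l₁+l₂]=[0,12], have l₃=7  ✓
Σlᵢ = 19 ⇒ odd  ✗

parity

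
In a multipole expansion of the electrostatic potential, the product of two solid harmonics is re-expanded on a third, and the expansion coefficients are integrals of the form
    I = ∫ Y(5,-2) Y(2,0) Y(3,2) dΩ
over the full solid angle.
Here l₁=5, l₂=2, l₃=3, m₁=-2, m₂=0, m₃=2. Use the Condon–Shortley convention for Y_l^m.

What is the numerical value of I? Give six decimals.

Rules hold: Σm=0, L=10 even, 3≤3≤7.
N = 11·5·7 = 385
Δ = 4!·6!·0!/11! = 1/2310
Racah Σ t=2..2: t=2:+1/144 = 1/144
⇒ 3j(5 2 3; 0 0 0)² = 10/231, sgn -1
Racah Σ t=2..2: t=2:+1/480 = 1/480
⇒ 3j(5 2 3; -2 0 2)² = 3/110, sgn -1
4πI² = N·(3j₀)²·(3jₘ)² = 5/11
I = +1·√(0.454545/4π) = 0.19018827

0.190188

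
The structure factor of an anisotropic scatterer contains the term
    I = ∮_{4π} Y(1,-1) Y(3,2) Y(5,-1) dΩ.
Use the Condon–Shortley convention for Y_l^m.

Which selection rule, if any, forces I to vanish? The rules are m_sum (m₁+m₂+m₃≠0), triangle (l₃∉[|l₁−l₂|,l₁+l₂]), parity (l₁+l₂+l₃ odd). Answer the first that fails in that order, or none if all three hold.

triangle

m₁+m₂+m₃ = -1 + 2 − 1 = 0  ✓
triangle: |1−3|=2 ≤ l₃=5 ≤ 1+3=4  ✗
parity: l₁+l₂+l₃ = 9 is odd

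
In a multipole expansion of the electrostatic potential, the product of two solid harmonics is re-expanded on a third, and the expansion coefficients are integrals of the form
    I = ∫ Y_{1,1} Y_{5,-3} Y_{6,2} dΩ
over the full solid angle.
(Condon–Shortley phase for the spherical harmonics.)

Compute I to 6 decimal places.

m-sum 0 ✓  L=12 even ✓  4≤6≤6 ✓
Π(2lᵢ+1) = 3×11×13 = 429
triangle coeff Δ(1,5,6) = 1/858
Σ_t [0,0]: t=0:+1/14400 = 1/14400
(3j)²=6/143 [(1 5 6; 0 0 0)], sign=+1
Σ_t [0,0]: t=0:+1/161280 = 1/161280
(3j)²=1/143 [(1 5 6; 1 -3 2)], sign=+1
⇒ 4πI² = 18/143
I = (+1)√(18/143/(4π)) = 0.10008369

0.100084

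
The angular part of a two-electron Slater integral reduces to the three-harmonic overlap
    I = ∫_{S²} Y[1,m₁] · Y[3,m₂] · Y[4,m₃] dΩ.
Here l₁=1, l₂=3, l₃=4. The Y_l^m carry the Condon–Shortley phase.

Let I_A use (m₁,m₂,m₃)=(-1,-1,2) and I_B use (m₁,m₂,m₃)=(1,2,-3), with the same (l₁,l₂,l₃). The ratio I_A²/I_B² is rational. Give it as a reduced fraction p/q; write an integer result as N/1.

Shared (l₁,l₂,l₃)=(1,3,4): N and (l;000)² cancel in I_A²/I_B².
A: Δ = 0!·2!·6!/9! = 1/252; Racah Σ t=0..0: t=0:+1/96 = 1/96; ⇒ 3j(1 3 4; -1 -1 2)² = 5/84, sgn +1
B: Δ = 0!·2!·6!/9! = 1/252; Racah Σ t=0..0: t=0:+1/240 = 1/240; ⇒ 3j(1 3 4; 1 2 -3)² = 1/12, sgn -1
I_A²/I_B² = (5/84)/(1/12) = 5/7

5/7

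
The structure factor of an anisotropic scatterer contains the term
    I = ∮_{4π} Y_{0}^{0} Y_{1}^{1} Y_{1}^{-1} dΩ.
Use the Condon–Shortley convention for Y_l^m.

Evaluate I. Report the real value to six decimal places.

m-sum 0 ✓  L=2 even ✓  1≤1≤1 ✓
Π(2lᵢ+1) = 1×3×3 = 9
triangle coeff Δ(0,1,1) = 1/3
Σ_t [0,0]: t=0:+1/1 = 1/1
(3j)²=1/3 [(0 1 1; 0 0 0)], sign=-1
Σ_t [0,0]: t=0:+1/2 = 1/2
(3j)²=1/3 [(0 1 1; 0 1 -1)], sign=+1
⇒ 4πI² = 1/1
I = (-1)√(1/1/(4π)) = -0.28209479

-0.282095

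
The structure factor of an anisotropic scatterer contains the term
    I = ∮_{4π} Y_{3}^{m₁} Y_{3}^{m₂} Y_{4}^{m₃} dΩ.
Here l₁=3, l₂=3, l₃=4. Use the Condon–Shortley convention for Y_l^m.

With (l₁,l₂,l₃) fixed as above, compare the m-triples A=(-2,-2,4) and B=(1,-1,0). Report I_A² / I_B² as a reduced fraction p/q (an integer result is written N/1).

Same 3,3,4: normalisation and zero-m 3j drop out of the ratio.
A: Δ: 2! 4! 4! / 11! → 1/34650; sum: t=1:−1/576 = -1/576; 3j²(3 3 4; -2 -2 4) = Δ·Π!·Σ² = 5/99  (sign -1)
B: Δ: 2! 4! 4! / 11! → 1/34650; sum: t=0:+1/32 t=1:−1/36 t=2:+1/1152 = 5/1152; 3j²(3 3 4; 1 -1 0) = Δ·Π!·Σ² = 1/1386  (sign +1)
I_A²/I_B² = (5/99)/(1/1386) = 70/1

70/1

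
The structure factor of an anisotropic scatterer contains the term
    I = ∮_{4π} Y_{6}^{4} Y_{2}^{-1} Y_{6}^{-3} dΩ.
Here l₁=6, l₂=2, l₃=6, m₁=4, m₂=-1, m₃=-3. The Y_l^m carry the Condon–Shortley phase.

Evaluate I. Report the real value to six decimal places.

0.179515

Checks pass: Σm=0; 14 even; l₃=6∈[4,8].
(2·6+1)(2·2+1)(2·6+1) = 845
Δ: 2! 10! 2! / 15! → 1/90090
sum: t=0:+1/69120 t=1:−1/14400 t=2:+1/69120 = -7/172800
3j²(6 2 6; 0 0 0) = Δ·Π!·Σ² = 14/715  (sign -1)
sum: t=0:+1/161280 t=1:−1/725760 = 1/207360
3j²(6 2 6; 4 -1 -3) = Δ·Π!·Σ² = 7/286  (sign -1)
combine: 4πI² = 845·14/715·7/286 = 49/121
take √, sign +1: I = 0.17951487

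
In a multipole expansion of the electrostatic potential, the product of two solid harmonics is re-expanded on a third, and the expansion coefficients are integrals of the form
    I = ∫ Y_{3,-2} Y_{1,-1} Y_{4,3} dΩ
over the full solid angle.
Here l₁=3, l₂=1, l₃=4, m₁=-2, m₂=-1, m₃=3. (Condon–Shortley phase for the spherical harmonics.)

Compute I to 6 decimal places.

Checks pass: Σm=0; 8 even; l₃=4∈[2,4].
(2·3+1)(2·1+1)(2·4+1) = 189
Δ: 0! 6! 2! / 9! → 1/252
sum: t=0:+1/36 = 1/36
3j²(3 1 4; 0 0 0) = Δ·Π!·Σ² = 4/63  (sign +1)
sum: t=0:+1/240 = 1/240
3j²(3 1 4; -2 -1 3) = Δ·Π!·Σ² = 1/12  (sign -1)
combine: 4πI² = 189·4/63·1/12 = 1/1
take √, sign -1: I = -0.28209479

-0.282095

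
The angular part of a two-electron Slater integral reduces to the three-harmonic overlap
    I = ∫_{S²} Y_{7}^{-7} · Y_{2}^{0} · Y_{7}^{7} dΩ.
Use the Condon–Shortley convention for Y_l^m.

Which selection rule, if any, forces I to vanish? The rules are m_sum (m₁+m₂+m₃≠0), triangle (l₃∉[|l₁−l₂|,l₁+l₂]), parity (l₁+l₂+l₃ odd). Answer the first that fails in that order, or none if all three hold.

m₁+m₂+m₃ = -7 + 0 + 7 = 0  ✓
triangle: |7−2|=5 ≤ l₃=7 ≤ 7+2=9  ✓
parity: l₁+l₂+l₃ = 16 is even  ✓

none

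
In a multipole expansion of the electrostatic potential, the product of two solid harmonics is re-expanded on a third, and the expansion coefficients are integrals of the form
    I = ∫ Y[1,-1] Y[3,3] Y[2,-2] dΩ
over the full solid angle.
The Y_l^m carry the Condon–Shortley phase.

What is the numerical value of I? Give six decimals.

-0.319865

Checks pass: Σm=0; 6 even; l₃=2∈[2,4].
(2·1+1)(2·3+1)(2·2+1) = 105
Δ: 2! 0! 4! / 7! → 1/105
sum: t=1:−1/4 = -1/4
3j²(1 3 2; 0 0 0) = Δ·Π!·Σ² = 3/35  (sign -1)
sum: t=2:+1/48 = 1/48
3j²(1 3 2; -1 3 -2) = Δ·Π!·Σ² = 1/7  (sign +1)
combine: 4πI² = 105·3/35·1/7 = 9/7
take √, sign -1: I = -0.31986543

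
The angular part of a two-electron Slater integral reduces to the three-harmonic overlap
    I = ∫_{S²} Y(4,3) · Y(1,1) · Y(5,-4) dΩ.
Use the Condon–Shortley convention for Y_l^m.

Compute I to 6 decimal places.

m-sum 0 ✓  L=10 even ✓  3≤5≤5 ✓
Π(2lᵢ+1) = 9×3×11 = 297
triangle coeff Δ(4,1,5) = 1/495
Σ_t [0,0]: t=0:+1/576 = 1/576
(3j)²=5/99 [(4 1 5; 0 0 0)], sign=-1
Σ_t [0,0]: t=0:+1/10080 = 1/10080
(3j)²=4/55 [(4 1 5; 3 1 -4)], sign=-1
⇒ 4πI² = 12/11
I = (+1)√(12/11/(4π)) = 0.29463840

0.294638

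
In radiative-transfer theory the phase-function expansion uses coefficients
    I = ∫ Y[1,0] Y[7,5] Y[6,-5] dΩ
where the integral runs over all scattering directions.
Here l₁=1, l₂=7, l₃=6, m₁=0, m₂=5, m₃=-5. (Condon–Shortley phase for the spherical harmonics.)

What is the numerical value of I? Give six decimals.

-0.171413

Checks pass: Σm=0; 14 even; l₃=6∈[6,8].
(2·1+1)(2·7+1)(2·6+1) = 585
Δ: 2! 0! 12! / 15! → 1/1365
sum: t=1:−1/518400 = -1/518400
3j²(1 7 6; 0 0 0) = Δ·Π!·Σ² = 7/195  (sign -1)
sum: t=1:−1/39916800 = -1/39916800
3j²(1 7 6; 0 5 -5) = Δ·Π!·Σ² = 8/455  (sign +1)
combine: 4πI² = 585·7/195·8/455 = 24/65
take √, sign -1: I = -0.17141310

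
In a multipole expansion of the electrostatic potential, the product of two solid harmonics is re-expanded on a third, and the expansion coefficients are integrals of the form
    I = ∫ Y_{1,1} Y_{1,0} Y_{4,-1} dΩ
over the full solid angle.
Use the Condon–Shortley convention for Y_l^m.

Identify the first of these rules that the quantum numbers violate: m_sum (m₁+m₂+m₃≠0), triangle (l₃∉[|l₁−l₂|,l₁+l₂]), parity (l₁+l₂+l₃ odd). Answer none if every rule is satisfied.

triangle

azimuthal sum: 1 + 0 − 1 = 0  ✓
0 ≤ 4 ≤ 2 (triangle on l)  ✗
L = 1 + 1 + 4 = 6 (even)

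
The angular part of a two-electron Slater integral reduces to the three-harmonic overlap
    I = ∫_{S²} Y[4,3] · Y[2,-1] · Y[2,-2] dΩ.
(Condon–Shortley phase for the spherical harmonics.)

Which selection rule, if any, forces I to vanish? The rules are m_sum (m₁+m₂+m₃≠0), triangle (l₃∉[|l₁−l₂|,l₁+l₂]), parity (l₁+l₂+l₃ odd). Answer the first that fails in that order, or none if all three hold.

none

azimuthal sum: 3 − 1 − 2 = 0  ✓
2 ≤ 2 ≤ 6 (triangle on l)  ✓
L = 4 + 2 + 2 = 8 (even)  ✓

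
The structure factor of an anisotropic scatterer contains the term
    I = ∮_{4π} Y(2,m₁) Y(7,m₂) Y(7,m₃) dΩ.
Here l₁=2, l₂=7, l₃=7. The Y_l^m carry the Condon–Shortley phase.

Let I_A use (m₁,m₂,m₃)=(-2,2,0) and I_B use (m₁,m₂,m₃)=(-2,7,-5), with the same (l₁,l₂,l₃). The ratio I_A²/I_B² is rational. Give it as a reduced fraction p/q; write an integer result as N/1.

Same 2,7,7: normalisation and zero-m 3j drop out of the ratio.
A: Δ: 2! 2! 12! / 17! → 1/185640; sum: t=2:+1/2419200 = 1/2419200; 3j²(2 7 7; -2 2 0) = Δ·Π!·Σ² = 27/1105  (sign -1)
B: Δ: 2! 2! 12! / 17! → 1/185640; sum: t=2:+1/1916006400 = 1/1916006400; 3j²(2 7 7; -2 7 -5) = Δ·Π!·Σ² = 1/340  (sign +1)
I_A²/I_B² = (27/1105)/(1/340) = 108/13

108/13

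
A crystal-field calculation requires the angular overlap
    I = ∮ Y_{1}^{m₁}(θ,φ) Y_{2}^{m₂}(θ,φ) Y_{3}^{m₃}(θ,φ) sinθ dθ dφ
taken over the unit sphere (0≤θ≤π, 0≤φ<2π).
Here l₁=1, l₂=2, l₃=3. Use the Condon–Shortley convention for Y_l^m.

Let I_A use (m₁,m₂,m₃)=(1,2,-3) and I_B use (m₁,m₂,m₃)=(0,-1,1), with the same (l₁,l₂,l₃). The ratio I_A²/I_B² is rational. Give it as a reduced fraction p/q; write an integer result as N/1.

Same 1,2,3: normalisation and zero-m 3j drop out of the ratio.
A: Δ: 0! 2! 4! / 7! → 1/105; sum: t=0:+1/48 = 1/48; 3j²(1 2 3; 1 2 -3) = Δ·Π!·Σ² = 1/7  (sign +1)
B: Δ: 0! 2! 4! / 7! → 1/105; sum: t=0:+1/6 = 1/6; 3j²(1 2 3; 0 -1 1) = Δ·Π!·Σ² = 8/105  (sign +1)
I_A²/I_B² = (1/7)/(8/105) = 15/8

15/8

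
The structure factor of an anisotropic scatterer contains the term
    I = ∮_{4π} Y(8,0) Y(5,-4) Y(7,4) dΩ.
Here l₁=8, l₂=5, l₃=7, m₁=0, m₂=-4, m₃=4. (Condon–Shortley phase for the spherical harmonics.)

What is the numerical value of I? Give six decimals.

m-sum 0 ✓  L=20 even ✓  3≤7≤13 ✓
Π(2lᵢ+1) = 17×11×15 = 2805
triangle coeff Δ(8,5,7) = 1/814773960
Σ_t [1,5]: t=1:−1/87091200 t=2:+1/4976640 t=3:−1/2073600 t=4:+1/4976640 t=5:−1/87091200 = -1/9676800
(3j)²=360/46189 [(8 5 7; 0 0 0)], sign=+1
Σ_t [0,1]: t=0:+1/348364800 t=1:−1/87091200 = -1/116121600
(3j)²=54/4199 [(8 5 7; 0 -4 4)], sign=+1
⇒ 4πI² = 291600/1037153
I = (+1)√(291600/1037153/(4π)) = 0.14957789

0.149578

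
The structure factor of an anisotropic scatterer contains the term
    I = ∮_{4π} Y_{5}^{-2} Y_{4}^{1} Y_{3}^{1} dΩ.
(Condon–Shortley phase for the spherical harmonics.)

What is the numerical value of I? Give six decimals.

Checks pass: Σm=0; 12 even; l₃=3∈[1,9].
(2·5+1)(2·4+1)(2·3+1) = 693
Δ: 6! 4! 2! / 13! → 1/180180
sum: t=2:+1/576 t=3:−1/144 t=4:+1/576 = -1/288
3j²(5 4 3; 0 0 0) = Δ·Π!·Σ² = 20/1001  (sign +1)
sum: t=3:−1/1728 t=4:+1/288 t=5:−1/960 = 1/540
3j²(5 4 3; -2 1 1) = Δ·Π!·Σ² = 128/6435  (sign +1)
combine: 4πI² = 693·20/1001·128/6435 = 512/1859
take √, sign +1: I = 0.14804384

0.148044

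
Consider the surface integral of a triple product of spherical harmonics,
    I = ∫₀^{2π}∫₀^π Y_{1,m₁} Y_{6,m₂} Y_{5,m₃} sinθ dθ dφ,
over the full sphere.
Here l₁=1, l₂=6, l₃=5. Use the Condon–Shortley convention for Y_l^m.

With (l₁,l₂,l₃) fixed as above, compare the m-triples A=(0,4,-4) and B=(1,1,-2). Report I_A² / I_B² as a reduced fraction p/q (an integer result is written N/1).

Same 1,6,5: normalisation and zero-m 3j drop out of the ratio.
A: Δ: 2! 0! 10! / 13! → 1/858; sum: t=1:−1/362880 = -1/362880; 3j²(1 6 5; 0 4 -4) = Δ·Π!·Σ² = 10/429  (sign +1)
B: Δ: 2! 0! 10! / 13! → 1/858; sum: t=0:+1/60480 = 1/60480; 3j²(1 6 5; 1 1 -2) = Δ·Π!·Σ² = 5/429  (sign -1)
I_A²/I_B² = (10/429)/(5/429) = 2/1

2/1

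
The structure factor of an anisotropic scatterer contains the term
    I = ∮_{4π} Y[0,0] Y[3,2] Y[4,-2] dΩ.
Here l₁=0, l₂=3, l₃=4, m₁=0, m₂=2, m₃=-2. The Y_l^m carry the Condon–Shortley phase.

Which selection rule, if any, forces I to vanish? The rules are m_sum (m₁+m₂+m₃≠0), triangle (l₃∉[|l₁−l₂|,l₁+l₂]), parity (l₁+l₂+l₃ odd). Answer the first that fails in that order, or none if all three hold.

triangle

azimuthal sum: 0 + 2 − 2 = 0  ✓
3 ≤ 4 ≤ 3 (triangle on l)  ✗
L = 0 + 3 + 4 = 7 (odd)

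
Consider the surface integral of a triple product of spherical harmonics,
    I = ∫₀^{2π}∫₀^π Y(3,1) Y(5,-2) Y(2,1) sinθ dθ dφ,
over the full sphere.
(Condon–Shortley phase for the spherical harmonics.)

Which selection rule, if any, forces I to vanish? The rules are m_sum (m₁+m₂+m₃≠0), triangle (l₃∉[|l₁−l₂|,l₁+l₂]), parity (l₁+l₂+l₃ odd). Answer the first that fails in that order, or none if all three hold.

m₁+m₂+m₃ = 1 − 2 + 1 = 0  ✓
triangle: |3−5|=2 ≤ l₃=2 ≤ 3+5=8  ✓
parity: l₁+l₂+l₃ = 10 is even  ✓

none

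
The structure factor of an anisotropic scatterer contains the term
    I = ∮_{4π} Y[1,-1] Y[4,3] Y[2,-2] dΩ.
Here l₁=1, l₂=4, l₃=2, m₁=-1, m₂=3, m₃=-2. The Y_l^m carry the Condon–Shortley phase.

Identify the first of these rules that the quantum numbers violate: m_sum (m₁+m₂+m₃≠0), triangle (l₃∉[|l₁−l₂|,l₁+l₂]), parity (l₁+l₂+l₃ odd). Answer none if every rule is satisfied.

m₁+m₂+m₃ = -1 + 3 − 2 = 0  ✓
triangle: |1−4|=3 ≤ l₃=2 ≤ 1+4=5  ✗
parity: l₁+l₂+l₃ = 7 is odd

triangle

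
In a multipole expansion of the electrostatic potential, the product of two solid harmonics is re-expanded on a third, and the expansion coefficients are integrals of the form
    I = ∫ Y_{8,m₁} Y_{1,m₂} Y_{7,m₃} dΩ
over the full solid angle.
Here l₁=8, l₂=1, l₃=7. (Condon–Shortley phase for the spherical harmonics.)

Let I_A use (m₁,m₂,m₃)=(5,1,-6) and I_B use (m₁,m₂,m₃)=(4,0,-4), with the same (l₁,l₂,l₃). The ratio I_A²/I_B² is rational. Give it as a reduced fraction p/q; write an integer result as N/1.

1/16

Shared (l₁,l₂,l₃)=(8,1,7): N and (l;000)² cancel in I_A²/I_B².
A: Δ = 2!·14!·0!/17! = 1/2040; Racah Σ t=2..2: t=2:+1/12454041600 = 1/12454041600; ⇒ 3j(8 1 7; 5 1 -6)² = 1/680, sgn -1
B: Δ = 2!·14!·0!/17! = 1/2040; Racah Σ t=1..1: t=1:−1/239500800 = -1/239500800; ⇒ 3j(8 1 7; 4 0 -4)² = 2/85, sgn +1
I_A²/I_B² = (1/680)/(2/85) = 1/16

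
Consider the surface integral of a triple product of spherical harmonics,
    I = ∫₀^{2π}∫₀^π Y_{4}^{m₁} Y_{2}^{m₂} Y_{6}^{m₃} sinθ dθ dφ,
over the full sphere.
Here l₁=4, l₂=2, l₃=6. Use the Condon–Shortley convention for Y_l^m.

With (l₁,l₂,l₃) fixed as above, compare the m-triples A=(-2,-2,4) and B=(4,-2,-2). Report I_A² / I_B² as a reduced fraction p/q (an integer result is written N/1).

Same 4,2,6: normalisation and zero-m 3j drop out of the ratio.
A: Δ: 0! 8! 4! / 13! → 1/6435; sum: t=0:+1/34560 = 1/34560; 3j²(4 2 6; -2 -2 4) = Δ·Π!·Σ² = 14/429  (sign +1)
B: Δ: 0! 8! 4! / 13! → 1/6435; sum: t=0:+1/967680 = 1/967680; 3j²(4 2 6; 4 -2 -2) = Δ·Π!·Σ² = 1/6435  (sign +1)
I_A²/I_B² = (14/429)/(1/6435) = 210/1

210/1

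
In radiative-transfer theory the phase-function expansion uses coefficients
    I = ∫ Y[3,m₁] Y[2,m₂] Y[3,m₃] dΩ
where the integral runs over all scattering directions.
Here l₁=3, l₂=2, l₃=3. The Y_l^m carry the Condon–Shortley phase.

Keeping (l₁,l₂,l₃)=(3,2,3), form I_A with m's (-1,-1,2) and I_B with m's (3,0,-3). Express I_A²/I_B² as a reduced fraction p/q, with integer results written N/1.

3/5

l's match ⇒ only the (l;m) 3-j factors differ between A and B.
A: triangle coeff Δ(3,2,3) = 1/3780; Σ_t [0,1]: t=0:+1/48 t=1:−1/12 = -1/16; (3j)²=1/28 [(3 2 3; -1 -1 2)], sign=+1
B: triangle coeff Δ(3,2,3) = 1/3780; Σ_t [0,0]: t=0:+1/96 = 1/96; (3j)²=5/84 [(3 2 3; 3 0 -3)], sign=+1
I_A²/I_B² = (1/28)/(5/84) = 3/5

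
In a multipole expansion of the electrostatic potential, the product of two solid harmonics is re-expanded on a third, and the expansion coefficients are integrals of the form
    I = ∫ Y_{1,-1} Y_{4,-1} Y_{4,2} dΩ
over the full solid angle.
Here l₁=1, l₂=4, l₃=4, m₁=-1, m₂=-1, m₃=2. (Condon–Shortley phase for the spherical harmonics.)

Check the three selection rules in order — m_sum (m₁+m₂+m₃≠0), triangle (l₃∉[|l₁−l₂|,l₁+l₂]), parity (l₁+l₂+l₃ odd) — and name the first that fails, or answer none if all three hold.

parity

azimuthal sum: -1 − 1 + 2 = 0  ✓
3 ≤ 4 ≤ 5 (triangle on l)  ✓
L = 1 + 4 + 4 = 9 (odd)  ✗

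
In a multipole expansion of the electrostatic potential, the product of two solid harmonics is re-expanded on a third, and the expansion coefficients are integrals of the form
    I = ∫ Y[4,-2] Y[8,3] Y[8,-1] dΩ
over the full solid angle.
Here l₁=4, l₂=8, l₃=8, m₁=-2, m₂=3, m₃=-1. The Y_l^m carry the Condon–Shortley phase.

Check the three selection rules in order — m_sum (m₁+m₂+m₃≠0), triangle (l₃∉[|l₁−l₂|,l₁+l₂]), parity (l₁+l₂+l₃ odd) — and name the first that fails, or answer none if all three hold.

none

m₁+m₂+m₃ = -2 + 3 − 1 = 0  ✓
triangle: |4−8|=4 ≤ l₃=8 ≤ 4+8=12  ✓
parity: l₁+l₂+l₃ = 20 is even  ✓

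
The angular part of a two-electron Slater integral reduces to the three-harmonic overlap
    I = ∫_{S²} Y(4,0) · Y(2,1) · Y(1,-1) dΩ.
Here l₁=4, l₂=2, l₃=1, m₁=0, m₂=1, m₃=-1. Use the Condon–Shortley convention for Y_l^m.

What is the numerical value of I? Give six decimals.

0.000000

|4−2|≤1≤4+2 violated ⇒ I = 0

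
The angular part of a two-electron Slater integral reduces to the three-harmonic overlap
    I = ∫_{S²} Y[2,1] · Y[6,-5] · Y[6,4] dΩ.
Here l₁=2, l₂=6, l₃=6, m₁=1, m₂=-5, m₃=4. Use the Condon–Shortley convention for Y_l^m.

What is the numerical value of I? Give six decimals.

-0.197649

m-sum 0 ✓  L=14 even ✓  4≤6≤8 ✓
Π(2lᵢ+1) = 5×13×13 = 845
triangle coeff Δ(2,6,6) = 1/90090
Σ_t [0,2]: t=0:+1/69120 t=1:−1/14400 t=2:+1/69120 = -7/172800
(3j)²=14/715 [(2 6 6; 0 0 0)], sign=-1
Σ_t [0,1]: t=0:+1/725760 t=1:−1/7257600 = 1/806400
(3j)²=27/910 [(2 6 6; 1 -5 4)], sign=+1
⇒ 4πI² = 27/55
I = (-1)√(27/55/(4π)) = -0.19764945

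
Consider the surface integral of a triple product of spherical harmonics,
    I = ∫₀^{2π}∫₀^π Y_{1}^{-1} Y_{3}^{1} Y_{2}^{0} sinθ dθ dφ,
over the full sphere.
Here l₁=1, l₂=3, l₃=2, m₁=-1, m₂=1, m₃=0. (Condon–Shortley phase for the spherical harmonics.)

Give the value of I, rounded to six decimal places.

m-sum 0 ✓  L=6 even ✓  2≤2≤4 ✓
Π(2lᵢ+1) = 3×7×5 = 105
triangle coeff Δ(1,3,2) = 1/105
Σ_t [1,1]: t=1:−1/4 = -1/4
(3j)²=3/35 [(1 3 2; 0 0 0)], sign=-1
Σ_t [2,2]: t=2:+1/8 = 1/8
(3j)²=2/35 [(1 3 2; -1 1 0)], sign=+1
⇒ 4πI² = 18/35
I = (-1)√(18/35/(4π)) = -0.20230066

-0.202301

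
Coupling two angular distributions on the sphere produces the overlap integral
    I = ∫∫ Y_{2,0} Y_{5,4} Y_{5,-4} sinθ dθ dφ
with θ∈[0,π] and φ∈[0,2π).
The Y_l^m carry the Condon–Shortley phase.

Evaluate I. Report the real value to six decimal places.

m-sum 0 ✓  L=12 even ✓  3≤5≤7 ✓
Π(2lᵢ+1) = 5×11×11 = 605
triangle coeff Δ(2,5,5) = 1/38610
Σ_t [0,2]: t=0:+1/2880 t=1:−1/576 t=2:+1/2880 = -1/960
(3j)²=10/429 [(2 5 5; 0 0 0)], sign=+1
Σ_t [1,2]: t=1:−1/40320 t=2:+1/20160 = 1/40320
(3j)²=6/715 [(2 5 5; 0 4 -4)], sign=-1
⇒ 4πI² = 20/169
I = (-1)√(20/169/(4π)) = -0.09704356

-0.097044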